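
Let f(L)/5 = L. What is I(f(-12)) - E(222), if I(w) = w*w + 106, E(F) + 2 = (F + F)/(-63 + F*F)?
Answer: 60837008/16407 ≈ 3708.0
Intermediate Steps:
f(L) = 5*L
E(F) = -2 + 2*F/(-63 + F**2) (E(F) = -2 + (F + F)/(-63 + F*F) = -2 + (2*F)/(-63 + F**2) = -2 + 2*F/(-63 + F**2))
I(w) = 106 + w**2 (I(w) = w**2 + 106 = 106 + w**2)
I(f(-12)) - E(222) = (106 + (5*(-12))**2) - 2*(63 + 222 - 1*222**2)/(-63 + 222**2) = (106 + (-60)**2) - 2*(63 + 222 - 1*49284)/(-63 + 49284) = (106 + 3600) - 2*(63 + 222 - 49284)/49221 = 3706 - 2*(-48999)/49221 = 3706 - 1*(-32666/16407) = 3706 + 32666/16407 = 60837008/16407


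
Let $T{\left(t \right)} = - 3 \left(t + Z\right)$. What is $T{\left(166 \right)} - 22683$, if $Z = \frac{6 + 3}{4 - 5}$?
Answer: $-23154$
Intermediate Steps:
$Z = -9$ ($Z = \frac{9}{-1} = 9 \left(-1\right) = -9$)
$T{\left(t \right)} = 27 - 3 t$ ($T{\left(t \right)} = - 3 \left(t - 9\right) = - 3 \left(-9 + t\right) = 27 - 3 t$)
$T{\left(166 \right)} - 22683 = \left(27 - 498\right) - 22683 = -471 - 22683 = -23154$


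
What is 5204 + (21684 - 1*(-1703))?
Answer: 28591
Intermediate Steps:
5204 + (21684 - 1*(-1703)) = 5204 + (21684 + 1703) = 5204 + 23387 = 28591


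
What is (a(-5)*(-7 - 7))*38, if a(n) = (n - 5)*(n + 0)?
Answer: -26600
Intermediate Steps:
a(n) = n*(-5 + n) (a(n) = (-5 + n)*n = n*(-5 + n))
(a(-5)*(-7 - 7))*38 = ((-5*(-5 - 5))*(-7 - 7))*38 = (-5*(-10)*(-14))*38 = (50*(-14))*38 = -700*38 = -26600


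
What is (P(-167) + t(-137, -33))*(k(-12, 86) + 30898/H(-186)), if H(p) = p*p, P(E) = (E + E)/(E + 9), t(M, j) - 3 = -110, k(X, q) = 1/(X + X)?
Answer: -81358853/911028 ≈ -89.304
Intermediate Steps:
k(X, q) = 1/(2*X)
t(M, j) = -107 (t(M, j) = 3 - 110 = -107)
P(E) = 2*E/(9 + E) (P(E) = (2*E)/(9 + E) = 2*E/(9 + E))
H(p) = p²
(P(-167) + t(-137, -33))*(k(-12, 86) + 30898/H(-186)) = (2*(-167)/(9 - 167) - 107)*((½)/(-12) + 30898/((-186)²)) = (2*(-167)/(-158) - 107)*((½)*(-1/12) + 30898/34596) = (2*(-167)*(-1/158) - 107)*(-1/24 + 30898*(1/34596)) = (167/79 - 107)*(-1/24 + 15449/17298) = -8286/79*58913/69192 = -81358853/911028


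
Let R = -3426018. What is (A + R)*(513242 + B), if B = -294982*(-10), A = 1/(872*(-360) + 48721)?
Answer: -3146456916025879146/265199 ≈ -1.1865e+13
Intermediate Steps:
A = -1/265199 (A = 1/(-313920 + 48721) = 1/(-265199) = -1/265199 ≈ -3.7708e-6)
B = 2949820
(A + R)*(513242 + B) = (-1/265199 - 3426018)*(513242 + 2949820) = -908576547583/265199*3463062 = -3146456916025879146/265199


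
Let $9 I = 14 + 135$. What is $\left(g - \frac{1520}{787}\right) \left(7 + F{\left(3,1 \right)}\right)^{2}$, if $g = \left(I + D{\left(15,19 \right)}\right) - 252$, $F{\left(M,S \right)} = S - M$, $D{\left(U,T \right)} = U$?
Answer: $- \frac{39377200}{7083} \approx -5559.4$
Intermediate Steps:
$I = \frac{149}{9}$ ($I = \frac{14 + 135}{9} = \frac{1}{9} \cdot 149 = \frac{149}{9} \approx 16.556$)
$g = - \frac{1984}{9}$ ($g = \left(\frac{149}{9} + 15\right) - 252 = \frac{284}{9} - 252 = - \frac{1984}{9} \approx -220.44$)
$\left(g - \frac{1520}{787}\right) \left(7 + F{\left(3,1 \right)}\right)^{2} = \left(- \frac{1984}{9} - \frac{1520}{787}\right) \left(7 + \left(1 - 3\right)\right)^{2} = \left(- \frac{1984}{9} - \frac{1520}{787}\right) \left(7 - 2\right)^{2} = - \frac{1575088 \cdot 5^{2}}{7083} = \left(- \frac{1575088}{7083}\right) 25 = - \frac{39377200}{7083}$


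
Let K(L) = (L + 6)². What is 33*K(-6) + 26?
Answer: 26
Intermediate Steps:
K(L) = (6 + L)²
33*K(-6) + 26 = 33*(6 - 6)² + 26 = 33*0² + 26 = 33*0 + 26 = 0 + 26 = 26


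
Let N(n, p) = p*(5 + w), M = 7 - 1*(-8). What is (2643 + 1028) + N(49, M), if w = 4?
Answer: 3806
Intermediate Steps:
M = 15 (M = 7 + 8 = 15)
N(n, p) = 9*p (N(n, p) = p*(5 + 4) = p*9 = 9*p)
(2643 + 1028) + N(49, M) = (2643 + 1028) + 9*15 = 3671 + 135 = 3806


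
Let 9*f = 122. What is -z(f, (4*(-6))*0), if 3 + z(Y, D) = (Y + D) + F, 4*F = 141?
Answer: -1649/36 ≈ -45.806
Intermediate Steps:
f = 122/9 (f = (⅑)*122 = 122/9 ≈ 13.556)
F = 141/4 (F = (¼)*141 = 141/4 ≈ 35.250)
z(Y, D) = 129/4 + D + Y (z(Y, D) = -3 + ((Y + D) + 141/4) = -3 + ((D + Y) + 141/4) = -3 + (141/4 + D + Y) = 129/4 + D + Y)
-z(f, (4*(-6))*0) = -(129/4 + (4*(-6))*0 + 122/9) = -(129/4 - 24*0 + 122/9) = -(129/4 + 0 + 122/9) = -1*1649/36 = -1649/36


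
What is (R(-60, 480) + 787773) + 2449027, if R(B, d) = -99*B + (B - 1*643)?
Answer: 3242037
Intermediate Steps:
R(B, d) = -643 - 98*B (R(B, d) = -99*B + (B - 643) = -99*B + (-643 + B) = -643 - 98*B)
(R(-60, 480) + 787773) + 2449027 = ((-643 - 98*(-60)) + 787773) + 2449027 = ((-643 + 5880) + 787773) + 2449027 = (5237 + 787773) + 2449027 = 793010 + 2449027 = 3242037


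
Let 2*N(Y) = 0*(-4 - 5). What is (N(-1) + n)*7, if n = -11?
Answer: -77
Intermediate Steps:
N(Y) = 0 (N(Y) = (0*(-4 - 5))/2 = (0*(-9))/2 = (½)*0 = 0)
(N(-1) + n)*7 = (0 - 11)*7 = -11*7 = -77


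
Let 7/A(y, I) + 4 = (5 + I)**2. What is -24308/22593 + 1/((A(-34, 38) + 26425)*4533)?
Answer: -1790709416936521/1664369679561036 ≈ -1.0759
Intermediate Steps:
A(y, I) = 7/(-4 + (5 + I)**2)
-24308/22593 + 1/((A(-34, 38) + 26425)*4533) = -24308/22593 + 1/((7/(-4 + (5 + 38)**2) + 26425)*4533) = -24308*1/22593 + (1/4533)/(7/(-4 + 43**2) + 26425) = -24308/22593 + (1/4533)/(7/(-4 + 1849) + 26425) = -24308/22593 + (1/4533)/(7/1845 + 26425) = -24308/22593 + (1/4533)/(48754132/1845) = -24308/22593 + (1845/48754132)*(1/4533) = -24308/22593 + 615/73667493452 = -1790709416936521/1664369679561036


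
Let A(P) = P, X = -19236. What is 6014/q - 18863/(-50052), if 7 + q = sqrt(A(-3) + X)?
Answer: (-300880687*I + 207493*sqrt(159))/(50052*(7*I + 11*sqrt(159))) ≈ -1.8057 - 43.248*I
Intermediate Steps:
q = -7 + 11*I*sqrt(159) (q = -7 + sqrt(-3 - 19236) = -7 + sqrt(-19239) = -7 + 11*I*sqrt(159) ≈ -7.0 + 138.7*I)
6014/q - 18863/(-50052) = 6014/(-7 + 11*I*sqrt(159)) - 18863/(-50052) = 6014/(-7 + 11*I*sqrt(159)) - 18863*(-1/50052) = 6014/(-7 + 11*I*sqrt(159)) + 18863/50052 = 18863/50052 + 6014/(-7 + 11*I*sqrt(159))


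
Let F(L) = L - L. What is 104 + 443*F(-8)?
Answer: 104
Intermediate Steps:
F(L) = 0
104 + 443*F(-8) = 104 + 443*0 = 104 + 0 = 104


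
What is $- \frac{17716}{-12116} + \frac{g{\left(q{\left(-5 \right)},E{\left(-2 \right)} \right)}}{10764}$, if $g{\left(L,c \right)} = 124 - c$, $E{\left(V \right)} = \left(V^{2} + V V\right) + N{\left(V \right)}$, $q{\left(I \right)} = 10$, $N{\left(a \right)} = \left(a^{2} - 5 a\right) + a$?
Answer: $\frac{922861}{627003} \approx 1.4719$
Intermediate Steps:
$N{\left(a \right)} = a^{2} - 4 a$
$E{\left(V \right)} = 2 V^{2} + V \left(-4 + V\right)$ ($E{\left(V \right)} = \left(V^{2} + V V\right) + V \left(-4 + V\right) = \left(V^{2} + V^{2}\right) + V \left(-4 + V\right) = 2 V^{2} + V \left(-4 + V\right)$)
$- \frac{17716}{-12116} + \frac{g{\left(q{\left(-5 \right)},E{\left(-2 \right)} \right)}}{10764} = - \frac{17716}{-12116} + \frac{124 - - 2 \left(-4 + 3 \left(-2\right)\right)}{10764} = \left(-17716\right) \left(- \frac{1}{12116}\right) + \left(124 - - 2 \left(-4 - 6\right)\right) \frac{1}{10764} = \frac{4429}{3029} + \left(124 - \left(-2\right) \left(-10\right)\right) \frac{1}{10764} = \frac{4429}{3029} + \left(124 - 20\right) \frac{1}{10764} = \frac{4429}{3029} + 104 \cdot \frac{1}{10764} = \frac{4429}{3029} + \frac{2}{207} = \frac{922861}{627003}$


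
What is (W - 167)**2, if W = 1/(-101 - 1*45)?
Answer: 594530689/21316 ≈ 27891.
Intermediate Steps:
W = -1/146 (W = 1/(-101 - 45) = 1/(-146) = -1/146 ≈ -0.0068493)
(W - 167)**2 = (-1/146 - 167)**2 = (-24383/146)**2 = 594530689/21316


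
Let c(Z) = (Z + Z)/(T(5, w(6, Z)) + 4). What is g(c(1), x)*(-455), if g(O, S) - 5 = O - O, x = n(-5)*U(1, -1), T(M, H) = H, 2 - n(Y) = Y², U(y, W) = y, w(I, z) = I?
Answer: -2275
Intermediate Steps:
n(Y) = 2 - Y²
c(Z) = Z/5 (c(Z) = (Z + Z)/(6 + 4) = (2*Z)/10 = (2*Z)*(⅒) = Z/5)
x = -23 (x = (2 - 1*(-5)²)*1 = (2 - 1*25)*1 = (2 - 25)*1 = -23*1 = -23)
g(O, S) = 5 (g(O, S) = 5 + (O - O) = 5 + 0 = 5)
g(c(1), x)*(-455) = 5*(-455) = -2275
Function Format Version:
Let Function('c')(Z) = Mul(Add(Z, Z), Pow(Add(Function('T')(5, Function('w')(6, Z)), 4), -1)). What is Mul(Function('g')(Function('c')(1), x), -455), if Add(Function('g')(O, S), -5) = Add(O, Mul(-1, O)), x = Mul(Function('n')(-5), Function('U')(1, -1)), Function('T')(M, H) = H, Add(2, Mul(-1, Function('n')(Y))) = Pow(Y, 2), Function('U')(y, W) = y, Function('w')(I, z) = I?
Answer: -2275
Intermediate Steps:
Function('n')(Y) = Add(2, Mul(-1, Pow(Y, 2)))
Function('c')(Z) = Mul(Rational(1, 5), Z) (Function('c')(Z) = Mul(Add(Z, Z), Pow(Add(6, 4), -1)) = Mul(Mul(2, Z), Pow(10, -1)) = Mul(Mul(2, Z), Rational(1, 10)) = Mul(Rational(1, 5), Z))
x = -23 (x = Mul(Add(2, Mul(-1, Pow(-5, 2))), 1) = Mul(Add(2, Mul(-1, 25)), 1) = Mul(Add(2, -25), 1) = Mul(-23, 1) = -23)
Function('g')(O, S) = 5 (Function('g')(O, S) = Add(5, Add(O, Mul(-1, O))) = Add(5, 0) = 5)
Mul(Function('g')(Function('c')(1), x), -455) = Mul(5, -455) = -2275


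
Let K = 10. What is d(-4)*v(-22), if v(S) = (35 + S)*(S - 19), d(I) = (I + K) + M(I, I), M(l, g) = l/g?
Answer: -3731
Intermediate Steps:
d(I) = 11 + I (d(I) = (I + 10) + I/I = (10 + I) + 1 = 11 + I)
v(S) = (-19 + S)*(35 + S) (v(S) = (35 + S)*(-19 + S) = (-19 + S)*(35 + S))
d(-4)*v(-22) = (11 - 4)*(-665 + (-22)² + 16*(-22)) = 7*(-665 + 484 - 352) = 7*(-533) = -3731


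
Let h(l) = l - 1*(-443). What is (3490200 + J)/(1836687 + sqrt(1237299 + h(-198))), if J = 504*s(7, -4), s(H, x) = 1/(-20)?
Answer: 32051793414438/16867089492125 - 244312236*sqrt(6314)/16867089492125 ≈ 1.8991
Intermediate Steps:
s(H, x) = -1/20
h(l) = 443 + l (h(l) = l + 443 = 443 + l)
J = -126/5 (J = 504*(-1/20) = -126/5 ≈ -25.200)
(3490200 + J)/(1836687 + sqrt(1237299 + h(-198))) = (3490200 - 126/5)/(1836687 + sqrt(1237299 + (443 - 198))) = 17450874/(5*(1836687 + sqrt(1237299 + 245))) = 17450874/(5*(1836687 + sqrt(1237544))) = 17450874/(5*(1836687 + 14*sqrt(6314)))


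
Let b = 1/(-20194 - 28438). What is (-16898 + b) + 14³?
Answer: -688337329/48632 ≈ -14154.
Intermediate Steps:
b = -1/48632 (b = 1/(-48632) = -1/48632 ≈ -2.0563e-5)
(-16898 + b) + 14³ = (-16898 - 1/48632) + 14³ = -821783537/48632 + 2744 = -688337329/48632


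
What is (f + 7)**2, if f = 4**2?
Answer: 529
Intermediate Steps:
f = 16
(f + 7)**2 = (16 + 7)**2 = 23**2 = 529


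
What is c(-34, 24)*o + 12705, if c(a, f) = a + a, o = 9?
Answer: 12093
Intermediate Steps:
c(a, f) = 2*a
c(-34, 24)*o + 12705 = (2*(-34))*9 + 12705 = -68*9 + 12705 = -612 + 12705 = 12093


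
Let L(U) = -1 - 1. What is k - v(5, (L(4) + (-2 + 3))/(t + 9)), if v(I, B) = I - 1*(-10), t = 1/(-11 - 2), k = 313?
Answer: 298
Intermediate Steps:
L(U) = -2
t = -1/13 (t = 1/(-13) = -1/13 ≈ -0.076923)
v(I, B) = 10 + I (v(I, B) = I + 10 = 10 + I)
k - v(5, (L(4) + (-2 + 3))/(t + 9)) = 313 - (10 + 5) = 313 - 1*15 = 313 - 15 = 298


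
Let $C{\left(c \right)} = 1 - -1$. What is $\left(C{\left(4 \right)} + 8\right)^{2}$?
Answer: $100$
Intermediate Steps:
$C{\left(c \right)} = 2$ ($C{\left(c \right)} = 1 + 1 = 2$)
$\left(C{\left(4 \right)} + 8\right)^{2} = \left(2 + 8\right)^{2} = 10^{2} = 100$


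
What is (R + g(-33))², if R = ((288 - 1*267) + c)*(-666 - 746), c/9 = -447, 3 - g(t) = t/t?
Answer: 31931834482276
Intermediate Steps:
g(t) = 2 (g(t) = 3 - t/t = 3 - 1*1 = 3 - 1 = 2)
c = -4023 (c = 9*(-447) = -4023)
R = 5650824 (R = ((288 - 1*267) - 4023)*(-666 - 746) = ((288 - 267) - 4023)*(-1412) = (21 - 4023)*(-1412) = -4002*(-1412) = 5650824)
(R + g(-33))² = (5650824 + 2)² = 5650826² = 31931834482276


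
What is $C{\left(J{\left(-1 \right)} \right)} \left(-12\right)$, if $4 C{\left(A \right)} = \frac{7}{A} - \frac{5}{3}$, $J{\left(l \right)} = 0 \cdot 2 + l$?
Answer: $26$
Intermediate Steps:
$J{\left(l \right)} = l$ ($J{\left(l \right)} = 0 + l = l$)
$C{\left(A \right)} = - \frac{5}{12} + \frac{7}{4 A}$ ($C{\left(A \right)} = \frac{\frac{7}{A} - \frac{5}{3}}{4} = \frac{- \frac{5}{3} + \frac{7}{A}}{4} = - \frac{5}{12} + \frac{7}{4 A}$)
$C{\left(J{\left(-1 \right)} \right)} \left(-12\right) = \frac{21 - -5}{12 \left(-1\right)} \left(-12\right) = \frac{1}{12} \left(-1\right) \left(21 + 5\right) \left(-12\right) = \frac{1}{12} \left(-1\right) 26 \left(-12\right) = \left(- \frac{13}{6}\right) \left(-12\right) = 26$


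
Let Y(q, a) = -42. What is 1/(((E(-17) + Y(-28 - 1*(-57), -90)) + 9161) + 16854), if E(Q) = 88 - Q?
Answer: 1/26078 ≈ 3.8347e-5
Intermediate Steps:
1/(((E(-17) + Y(-28 - 1*(-57), -90)) + 9161) + 16854) = 1/((((88 - 1*(-17)) - 42) + 9161) + 16854) = 1/((((88 + 17) - 42) + 9161) + 16854) = 1/(((105 - 42) + 9161) + 16854) = 1/((63 + 9161) + 16854) = 1/(9224 + 16854) = 1/26078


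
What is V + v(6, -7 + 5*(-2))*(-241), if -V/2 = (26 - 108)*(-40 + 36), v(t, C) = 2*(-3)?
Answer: 790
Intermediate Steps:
v(t, C) = -6
V = -656 (V = -2*(26 - 108)*(-40 + 36) = -(-164)*(-4) = -2*328 = -656)
V + v(6, -7 + 5*(-2))*(-241) = -656 - 6*(-241) = -656 + 1446 = 790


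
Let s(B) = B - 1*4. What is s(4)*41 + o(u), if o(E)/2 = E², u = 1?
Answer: 2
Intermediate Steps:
o(E) = 2*E²
s(B) = -4 + B (s(B) = B - 4 = -4 + B)
s(4)*41 + o(u) = (-4 + 4)*41 + 2*1² = 0*41 + 2*1 = 0 + 2 = 2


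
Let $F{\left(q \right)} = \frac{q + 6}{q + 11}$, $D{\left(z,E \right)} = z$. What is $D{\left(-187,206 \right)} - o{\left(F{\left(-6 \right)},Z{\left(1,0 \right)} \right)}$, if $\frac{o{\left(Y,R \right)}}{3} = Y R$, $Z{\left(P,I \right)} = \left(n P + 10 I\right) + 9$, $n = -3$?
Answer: $-187$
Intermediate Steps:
$Z{\left(P,I \right)} = 9 - 3 P + 10 I$ ($Z{\left(P,I \right)} = \left(- 3 P + 10 I\right) + 9 = 9 - 3 P + 10 I$)
$F{\left(q \right)} = \frac{6 + q}{11 + q}$
$o{\left(Y,R \right)} = 3 R Y$ ($o{\left(Y,R \right)} = 3 Y R = 3 R Y$)
$D{\left(-187,206 \right)} - o{\left(F{\left(-6 \right)},Z{\left(1,0 \right)} \right)} = -187 - 3 \left(9 - 3 + 10 \cdot 0\right) \frac{6 - 6}{11 - 6} = -187 - 3 \left(9 - 3 + 0\right) \frac{1}{5} \cdot 0 = -187 - 3 \cdot 6 \cdot \frac{1}{5} \cdot 0 = -187 - 3 \cdot 6 \cdot 0 = -187 - 0 = -187 + 0 = -187$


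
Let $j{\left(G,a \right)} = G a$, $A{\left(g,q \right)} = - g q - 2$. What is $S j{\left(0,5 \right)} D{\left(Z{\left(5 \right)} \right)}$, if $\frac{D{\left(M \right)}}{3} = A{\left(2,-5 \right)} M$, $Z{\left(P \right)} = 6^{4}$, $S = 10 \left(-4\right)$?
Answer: $0$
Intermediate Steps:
$S = -40$
$Z{\left(P \right)} = 1296$
$A{\left(g,q \right)} = -2 - g q$ ($A{\left(g,q \right)} = - g q - 2 = -2 - g q$)
$D{\left(M \right)} = 24 M$ ($D{\left(M \right)} = 3 \left(-2 - 2 \left(-5\right)\right) M = 3 \left(-2 + 10\right) M = 3 \cdot 8 M = 24 M$)
$S j{\left(0,5 \right)} D{\left(Z{\left(5 \right)} \right)} = - 40 \cdot 0 \cdot 5 \cdot 24 \cdot 1296 = \left(-40\right) 0 \cdot 31104 = 0 \cdot 31104 = 0$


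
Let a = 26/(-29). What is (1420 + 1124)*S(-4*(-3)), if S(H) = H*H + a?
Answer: 10557600/29 ≈ 3.6406e+5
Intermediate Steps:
a = -26/29 (a = 26*(-1/29) = -26/29 ≈ -0.89655)
S(H) = -26/29 + H² (S(H) = H*H - 26/29 = H² - 26/29 = -26/29 + H²)
(1420 + 1124)*S(-4*(-3)) = (1420 + 1124)*(-26/29 + (-4*(-3))²) = 2544*(-26/29 + 12²) = 2544*(-26/29 + 144) = 2544*(4150/29) = 10557600/29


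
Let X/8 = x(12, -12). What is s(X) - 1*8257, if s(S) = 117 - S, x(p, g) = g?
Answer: -8044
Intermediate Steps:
X = -96 (X = 8*(-12) = -96)
s(X) - 1*8257 = (117 - 1*(-96)) - 1*8257 = (117 + 96) - 8257 = 213 - 8257 = -8044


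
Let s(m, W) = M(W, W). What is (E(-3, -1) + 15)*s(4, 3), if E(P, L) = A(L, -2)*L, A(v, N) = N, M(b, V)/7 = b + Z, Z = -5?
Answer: -238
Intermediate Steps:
M(b, V) = -35 + 7*b (M(b, V) = 7*(b - 5) = 7*(-5 + b) = -35 + 7*b)
s(m, W) = -35 + 7*W
E(P, L) = -2*L
(E(-3, -1) + 15)*s(4, 3) = (-2*(-1) + 15)*(-35 + 7*3) = (2 + 15)*(-35 + 21) = 17*(-14) = -238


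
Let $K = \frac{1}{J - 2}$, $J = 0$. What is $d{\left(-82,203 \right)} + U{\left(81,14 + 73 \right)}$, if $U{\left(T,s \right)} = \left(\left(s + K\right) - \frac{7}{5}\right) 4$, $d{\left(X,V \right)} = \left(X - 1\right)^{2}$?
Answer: $\frac{36147}{5} \approx 7229.4$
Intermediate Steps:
$K = - \frac{1}{2}$ ($K = \frac{1}{0 - 2} = \frac{1}{-2} = - \frac{1}{2} \approx -0.5$)
$d{\left(X,V \right)} = \left(-1 + X\right)^{2}$
$U{\left(T,s \right)} = - \frac{38}{5} + 4 s$ ($U{\left(T,s \right)} = \left(\left(s - \frac{1}{2}\right) - \frac{7}{5}\right) 4 = \left(\left(- \frac{1}{2} + s\right) - \frac{7}{5}\right) 4 = \left(- \frac{19}{10} + s\right) 4 = - \frac{38}{5} + 4 s$)
$d{\left(-82,203 \right)} + U{\left(81,14 + 73 \right)} = \left(-1 - 82\right)^{2} - \left(\frac{38}{5} - 4 \left(14 + 73\right)\right) = \left(-83\right)^{2} + \left(- \frac{38}{5} + 4 \cdot 87\right) = 6889 + \left(- \frac{38}{5} + 348\right) = 6889 + \frac{1702}{5} = \frac{36147}{5}$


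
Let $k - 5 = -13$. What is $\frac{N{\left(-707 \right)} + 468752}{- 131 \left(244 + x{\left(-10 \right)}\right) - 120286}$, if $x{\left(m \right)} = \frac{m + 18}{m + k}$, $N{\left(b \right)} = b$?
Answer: $- \frac{4212405}{1369726} \approx -3.0754$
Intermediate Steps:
$k = -8$ ($k = 5 - 13 = -8$)
$x{\left(m \right)} = \frac{18 + m}{-8 + m}$ ($x{\left(m \right)} = \frac{m + 18}{m - 8} = \frac{18 + m}{-8 + m}$)
$\frac{N{\left(-707 \right)} + 468752}{- 131 \left(244 + x{\left(-10 \right)}\right) - 120286} = \frac{-707 + 468752}{- 131 \left(244 + \frac{18 - 10}{-8 - 10}\right) - 120286} = \frac{468045}{- 131 \left(244 + \frac{1}{-18} \cdot 8\right) - 120286} = \frac{468045}{- 131 \left(244 - \frac{4}{9}\right) - 120286} = \frac{468045}{\left(-131\right) \frac{2192}{9} - 120286} = \frac{468045}{- \frac{287152}{9} - 120286} = \frac{468045}{- \frac{1369726}{9}} = 468045 \left(- \frac{9}{1369726}\right) = - \frac{4212405}{1369726}$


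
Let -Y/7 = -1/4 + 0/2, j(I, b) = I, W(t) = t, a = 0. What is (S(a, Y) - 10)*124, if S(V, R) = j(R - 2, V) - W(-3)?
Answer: -899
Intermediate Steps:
Y = 7/4 (Y = -7*(-1/4 + 0/2) = -7*(-1*¼ + 0*(½)) = -7*(-¼ + 0) = -7*(-¼) = 7/4 ≈ 1.7500)
S(V, R) = 1 + R (S(V, R) = (R - 2) - 1*(-3) = (-2 + R) + 3 = 1 + R)
(S(a, Y) - 10)*124 = ((1 + 7/4) - 10)*124 = (11/4 - 10)*124 = -29/4*124 = -899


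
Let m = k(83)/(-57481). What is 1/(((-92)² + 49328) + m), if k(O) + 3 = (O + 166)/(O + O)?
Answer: 114962/6643883907 ≈ 1.7303e-5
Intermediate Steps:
k(O) = -3 + (166 + O)/(2*O) (k(O) = -3 + (O + 166)/(O + O) = -3 + (166 + O)/((2*O)) = -3 + (166 + O)*(1/(2*O)) = -3 + (166 + O)/(2*O))
m = 3/114962 (m = (-5/2 + 83/83)/(-57481) = (-5/2 + 83*(1/83))*(-1/57481) = (-5/2 + 1)*(-1/57481) = -3/2*(-1/57481) = 3/114962 ≈ 2.6096e-5)
1/(((-92)² + 49328) + m) = 1/(((-92)² + 49328) + 3/114962) = 1/((8464 + 49328) + 3/114962) = 1/(57792 + 3/114962) = 1/(6643883907/114962) = 114962/6643883907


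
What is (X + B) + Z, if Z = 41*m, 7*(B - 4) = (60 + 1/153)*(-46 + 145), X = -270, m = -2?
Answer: 59579/119 ≈ 500.66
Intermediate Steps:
B = 101467/119 (B = 4 + ((60 + 1/153)*(-46 + 145))/7 = 4 + ((60 + 1/153)*99)/7 = 4 + ((9181/153)*99)/7 = 4 + (⅐)*(100991/17) = 4 + 100991/119 = 101467/119 ≈ 852.66)
Z = -82 (Z = 41*(-2) = -82)
(X + B) + Z = (-270 + 101467/119) - 82 = 69337/119 - 82 = 59579/119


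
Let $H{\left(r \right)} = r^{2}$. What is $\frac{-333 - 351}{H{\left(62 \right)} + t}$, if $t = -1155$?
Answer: $- \frac{684}{2689} \approx -0.25437$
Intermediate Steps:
$\frac{-333 - 351}{H{\left(62 \right)} + t} = \frac{-333 - 351}{62^{2} - 1155} = - \frac{684}{3844 - 1155} = - \frac{684}{2689}$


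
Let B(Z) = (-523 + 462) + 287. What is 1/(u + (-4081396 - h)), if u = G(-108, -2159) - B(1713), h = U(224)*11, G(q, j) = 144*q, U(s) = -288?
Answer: -1/4094006 ≈ -2.4426e-7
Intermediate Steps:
B(Z) = 226 (B(Z) = -61 + 287 = 226)
h = -3168 (h = -288*11 = -3168)
u = -15778 (u = 144*(-108) - 1*226 = -15552 - 226 = -15778)
1/(u + (-4081396 - h)) = 1/(-15778 + (-4081396 - 1*(-3168))) = 1/(-15778 + (-4081396 + 3168)) = 1/(-15778 - 4078228) = 1/(-4094006) = -1/4094006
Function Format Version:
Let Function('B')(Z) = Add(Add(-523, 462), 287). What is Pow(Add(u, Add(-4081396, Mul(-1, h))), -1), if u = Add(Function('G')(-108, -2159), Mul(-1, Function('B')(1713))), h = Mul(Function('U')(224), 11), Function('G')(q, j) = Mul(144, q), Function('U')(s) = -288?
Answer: Rational(-1, 4094006) ≈ -2.4426e-7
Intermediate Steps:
Function('B')(Z) = 226 (Function('B')(Z) = Add(-61, 287) = 226)
h = -3168 (h = Mul(-288, 11) = -3168)
u = -15778 (u = Add(Mul(144, -108), Mul(-1, 226)) = Add(-15552, -226) = -15778)
Pow(Add(u, Add(-4081396, Mul(-1, h))), -1) = Pow(Add(-15778, Add(-4081396, Mul(-1, -3168))), -1) = Pow(Add(-15778, Add(-4081396, 3168)), -1) = Pow(Add(-15778, -4078228), -1) = Pow(-4094006, -1) = Rational(-1, 4094006)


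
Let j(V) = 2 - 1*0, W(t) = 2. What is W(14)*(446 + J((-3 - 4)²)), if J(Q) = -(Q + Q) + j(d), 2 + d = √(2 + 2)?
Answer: 700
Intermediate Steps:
d = 0 (d = -2 + √(2 + 2) = -2 + √4 = -2 + 2 = 0)
j(V) = 2 (j(V) = 2 + 0 = 2)
J(Q) = 2 - 2*Q (J(Q) = -(Q + Q) + 2 = -2*Q + 2 = 2 - 2*Q)
W(14)*(446 + J((-3 - 4)²)) = 2*(446 + (2 - 2*(-3 - 4)²)) = 2*(446 + (2 - 2*(-7)²)) = 2*(446 + (2 - 2*49)) = 2*(446 + (2 - 98)) = 2*(446 - 96) = 2*350 = 700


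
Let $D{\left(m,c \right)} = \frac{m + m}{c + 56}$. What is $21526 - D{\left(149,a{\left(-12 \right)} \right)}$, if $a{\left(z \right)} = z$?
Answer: $\frac{473423}{22} \approx 21519.0$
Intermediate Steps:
$D{\left(m,c \right)} = \frac{2 m}{56 + c}$
$21526 - D{\left(149,a{\left(-12 \right)} \right)} = 21526 - 2 \cdot 149 \frac{1}{56 - 12} = 21526 - 2 \cdot 149 \cdot \frac{1}{44} = 21526 - \frac{149}{22} = \frac{473423}{22}$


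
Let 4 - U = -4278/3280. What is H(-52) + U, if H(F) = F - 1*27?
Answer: -120861/1640 ≈ -73.696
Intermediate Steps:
H(F) = -27 + F (H(F) = F - 27 = -27 + F)
U = 8699/1640 (U = 4 - (-4278)/3280 = 4 - 1*(-2139/1640) = 4 + 2139/1640 = 8699/1640 ≈ 5.3043)
H(-52) + U = (-27 - 52) + 8699/1640 = -79 + 8699/1640 = -120861/1640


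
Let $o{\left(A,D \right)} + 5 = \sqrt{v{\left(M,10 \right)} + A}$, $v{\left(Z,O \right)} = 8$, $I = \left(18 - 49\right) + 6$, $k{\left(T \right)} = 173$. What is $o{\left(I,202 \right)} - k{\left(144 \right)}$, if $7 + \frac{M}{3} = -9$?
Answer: $-178 + i \sqrt{17} \approx -178.0 + 4.1231 i$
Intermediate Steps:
$M = -48$ ($M = -21 + 3 \left(-9\right) = -21 - 27 = -48$)
$I = -25$ ($I = -31 + 6 = -25$)
$o{\left(A,D \right)} = -5 + \sqrt{8 + A}$
$o{\left(I,202 \right)} - k{\left(144 \right)} = \left(-5 + \sqrt{8 - 25}\right) - 173 = \left(-5 + \sqrt{-17}\right) - 173 = \left(-5 + i \sqrt{17}\right) - 173 = -178 + i \sqrt{17}$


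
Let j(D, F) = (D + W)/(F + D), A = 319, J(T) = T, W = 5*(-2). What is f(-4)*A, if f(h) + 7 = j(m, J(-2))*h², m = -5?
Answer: 60929/7 ≈ 8704.1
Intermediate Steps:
W = -10
j(D, F) = (-10 + D)/(D + F) (j(D, F) = (D - 10)/(F + D) = (-10 + D)/(D + F))
f(h) = -7 + 15*h²/7 (f(h) = -7 + ((-10 - 5)/(-5 - 2))*h² = -7 + (-15/(-7))*h² = -7 + (-⅐*(-15))*h² = -7 + 15*h²/7)
f(-4)*A = (-7 + (15/7)*(-4)²)*319 = (-7 + (15/7)*16)*319 = (-7 + 240/7)*319 = (191/7)*319 = 60929/7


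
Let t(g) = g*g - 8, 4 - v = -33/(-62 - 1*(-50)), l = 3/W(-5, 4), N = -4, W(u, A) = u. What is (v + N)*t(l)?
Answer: 2101/100 ≈ 21.010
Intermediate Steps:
l = -3/5 (l = 3/(-5) = 3*(-1/5) = -3/5 ≈ -0.60000)
v = 5/4 (v = 4 - (-33)/(-62 - 1*(-50)) = 4 - (-33)/(-62 + 50) = 4 - (-33)/(-12) = 4 - (-33)*(-1)/12 = 4 - 1*11/4 = 4 - 11/4 = 5/4 ≈ 1.2500)
t(g) = -8 + g**2 (t(g) = g**2 - 8 = -8 + g**2)
(v + N)*t(l) = (5/4 - 4)*(-8 + (-3/5)**2) = -11*(-8 + 9/25)/4 = -11/4*(-191/25) = 2101/100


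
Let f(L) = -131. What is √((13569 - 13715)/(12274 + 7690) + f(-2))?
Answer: I*√13053611130/9982 ≈ 11.446*I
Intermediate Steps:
√((13569 - 13715)/(12274 + 7690) + f(-2)) = √((13569 - 13715)/(12274 + 7690) - 131) = √(-146/19964 - 131) = √(-146*1/19964 - 131) = √(-73/9982 - 131) = √(-1307715/9982) = I*√13053611130/9982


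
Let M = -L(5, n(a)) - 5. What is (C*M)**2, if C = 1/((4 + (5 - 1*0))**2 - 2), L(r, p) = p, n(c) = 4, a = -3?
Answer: 81/6241 ≈ 0.012979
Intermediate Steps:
M = -9 (M = -1*4 - 5 = -4 - 5 = -9)
C = 1/79 (C = 1/((4 + (5 + 0))**2 - 2) = 1/((4 + 5)**2 - 2) = 1/(9**2 - 2) = 1/(81 - 2) = 1/79 ≈ 0.012658)
(C*M)**2 = ((1/79)*(-9))**2 = (-9/79)**2 = 81/6241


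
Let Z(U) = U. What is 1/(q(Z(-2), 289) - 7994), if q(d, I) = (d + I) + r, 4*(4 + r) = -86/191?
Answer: -382/2945645 ≈ -0.00012968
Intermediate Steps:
r = -1571/382 (r = -4 + (-86/191)/4 = -4 + (-86*1/191)/4 = -4 + (¼)*(-86/191) = -4 - 43/382 = -1571/382 ≈ -4.1126)
q(d, I) = -1571/382 + I + d (q(d, I) = (d + I) - 1571/382 = (I + d) - 1571/382 = -1571/382 + I + d)
1/(q(Z(-2), 289) - 7994) = 1/((-1571/382 + 289 - 2) - 7994) = 1/(108063/382 - 7994) = 1/(-2945645/382) = -382/2945645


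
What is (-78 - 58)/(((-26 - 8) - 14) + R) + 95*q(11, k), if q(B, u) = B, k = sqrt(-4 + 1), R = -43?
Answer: 95231/91 ≈ 1046.5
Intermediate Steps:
k = I*sqrt(3) (k = sqrt(-3) = I*sqrt(3) ≈ 1.732*I)
(-78 - 58)/(((-26 - 8) - 14) + R) + 95*q(11, k) = (-78 - 58)/(((-26 - 8) - 14) - 43) + 95*11 = -136/((-34 - 14) - 43) + 1045 = -136/(-48 - 43) + 1045 = -136/(-91) + 1045 = -136*(-1/91) + 1045 = 136/91 + 1045 = 95231/91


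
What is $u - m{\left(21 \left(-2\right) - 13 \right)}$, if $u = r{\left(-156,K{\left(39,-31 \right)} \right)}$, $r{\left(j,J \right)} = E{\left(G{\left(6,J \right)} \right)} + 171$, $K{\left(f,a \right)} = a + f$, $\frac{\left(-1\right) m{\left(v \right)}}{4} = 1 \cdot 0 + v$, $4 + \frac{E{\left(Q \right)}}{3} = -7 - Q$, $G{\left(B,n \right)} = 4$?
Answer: $-94$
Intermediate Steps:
$E{\left(Q \right)} = -33 - 3 Q$ ($E{\left(Q \right)} = -12 + 3 \left(-7 - Q\right) = -12 - \left(21 + 3 Q\right) = -33 - 3 Q$)
$m{\left(v \right)} = - 4 v$ ($m{\left(v \right)} = - 4 \left(1 \cdot 0 + v\right) = - 4 \left(0 + v\right) = - 4 v$)
$r{\left(j,J \right)} = 126$ ($r{\left(j,J \right)} = \left(-33 - 12\right) + 171 = -45 + 171 = 126$)
$u = 126$
$u - m{\left(21 \left(-2\right) - 13 \right)} = 126 - - 4 \left(21 \left(-2\right) - 13\right) = 126 - - 4 \left(-42 - 13\right) = 126 - \left(-4\right) \left(-55\right) = 126 - 220 = -94$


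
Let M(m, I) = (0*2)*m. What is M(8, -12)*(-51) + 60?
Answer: 60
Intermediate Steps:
M(m, I) = 0 (M(m, I) = 0*m = 0)
M(8, -12)*(-51) + 60 = 0*(-51) + 60 = 0 + 60 = 60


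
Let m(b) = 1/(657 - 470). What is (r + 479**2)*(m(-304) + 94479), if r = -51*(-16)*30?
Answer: 4486168057654/187 ≈ 2.3990e+10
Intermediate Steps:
m(b) = 1/187
r = 24480 (r = 816*30 = 24480)
(r + 479**2)*(m(-304) + 94479) = (24480 + 479**2)*(1/187 + 94479) = (24480 + 229441)*(17667574/187) = 253921*(17667574/187) = 4486168057654/187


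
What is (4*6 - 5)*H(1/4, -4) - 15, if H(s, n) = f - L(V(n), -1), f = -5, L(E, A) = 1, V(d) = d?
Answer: -129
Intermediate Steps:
H(s, n) = -6 (H(s, n) = -5 - 1*1 = -5 - 1 = -6)
(4*6 - 5)*H(1/4, -4) - 15 = (4*6 - 5)*(-6) - 15 = (24 - 5)*(-6) - 15 = 19*(-6) - 15 = -114 - 15 = -129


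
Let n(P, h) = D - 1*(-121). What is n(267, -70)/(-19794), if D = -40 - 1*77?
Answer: -2/9897 ≈ -0.00020208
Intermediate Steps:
D = -117 (D = -40 - 77 = -117)
n(P, h) = 4 (n(P, h) = -117 - 1*(-121) = -117 + 121 = 4)
n(267, -70)/(-19794) = 4/(-19794) = 4*(-1/19794) = -2/9897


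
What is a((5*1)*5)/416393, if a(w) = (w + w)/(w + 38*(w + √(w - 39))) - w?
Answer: 25*(-38*√14 + 973*I)/(416393*(-975*I + 38*√14)) ≈ -5.9919e-5 - 1.7586e-8*I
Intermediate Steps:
a(w) = -w + 2*w/(38*√(-39 + w) + 39*w) (a(w) = (2*w)/(w + 38*(w + √(-39 + w))) - w = (2*w)/(w + (38*w + 38*√(-39 + w))) - w = (2*w)/(38*√(-39 + w) + 39*w) - w = 2*w/(38*√(-39 + w) + 39*w) - w = -w + 2*w/(38*√(-39 + w) + 39*w))
a((5*1)*5)/416393 = (((5*1)*5)*(2 - 39*5*1*5 - 38*√(-39 + (5*1)*5))/(38*√(-39 + (5*1)*5) + 39*((5*1)*5)))/416393 = ((5*5)*(2 - 195*5 - 38*√(-39 + 5*5))/(38*√(-39 + 5*5) + 39*(5*5)))*(1/416393) = (25*(2 - 39*25 - 38*√(-39 + 25))/(38*√(-39 + 25) + 39*25))*(1/416393) = (25*(2 - 975 - 38*I*√14)/(38*√(-14) + 975))*(1/416393) = (25*(2 - 975 - 38*I*√14)/(38*(I*√14) + 975))*(1/416393) = (25*(2 - 975 - 38*I*√14)/(38*I*√14 + 975))*(1/416393) = (25*(-973 - 38*I*√14)/(975 + 38*I*√14))*(1/416393) = 25*(-973 - 38*I*√14)/(416393*(975 + 38*I*√14))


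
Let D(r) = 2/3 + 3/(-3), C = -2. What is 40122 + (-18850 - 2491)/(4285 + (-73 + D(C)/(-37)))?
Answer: 18755990175/467533 ≈ 40117.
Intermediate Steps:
D(r) = -⅓ (D(r) = 2*(⅓) + 3*(-⅓) = ⅔ - 1 = -⅓)
40122 + (-18850 - 2491)/(4285 + (-73 + D(C)/(-37))) = 40122 + (-18850 - 2491)/(4285 + (-73 - ⅓/(-37))) = 40122 - 21341/(4285 + (-73 - ⅓*(-1/37))) = 40122 - 21341/(4285 + (-73 + 1/111)) = 40122 - 21341/(4285 - 8102/111) = 40122 - 21341/467533/111 = 40122 - 21341*111/467533 = 40122 - 2368851/467533 = 18755990175/467533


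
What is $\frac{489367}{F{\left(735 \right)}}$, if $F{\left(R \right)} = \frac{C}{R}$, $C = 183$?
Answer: $\frac{119894915}{61} \approx 1.9655 \cdot 10^{6}$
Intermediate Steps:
$F{\left(R \right)} = \frac{183}{R}$
$\frac{489367}{F{\left(735 \right)}} = \frac{489367}{183 \cdot \frac{1}{735}} = \frac{489367}{\frac{61}{245}} = 489367 \cdot \frac{245}{61} = \frac{119894915}{61}$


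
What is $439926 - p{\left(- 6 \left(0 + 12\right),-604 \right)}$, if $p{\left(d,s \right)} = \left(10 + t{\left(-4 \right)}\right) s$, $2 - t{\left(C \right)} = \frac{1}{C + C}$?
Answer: $\frac{894499}{2} \approx 4.4725 \cdot 10^{5}$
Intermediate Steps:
$t{\left(C \right)} = 2 - \frac{1}{2 C}$ ($t{\left(C \right)} = 2 - \frac{1}{C + C} = 2 - \frac{1}{2 C}$)
$p{\left(d,s \right)} = \frac{97 s}{8}$ ($p{\left(d,s \right)} = \left(10 + \left(2 - \frac{1}{2 \left(-4\right)}\right)\right) s = \left(10 + \left(2 - - \frac{1}{8}\right)\right) s = \left(10 + \left(2 + \frac{1}{8}\right)\right) s = \left(10 + \frac{17}{8}\right) s = \frac{97 s}{8}$)
$439926 - p{\left(- 6 \left(0 + 12\right),-604 \right)} = 439926 - \frac{97}{8} \left(-604\right) = 439926 - - \frac{14647}{2} = 439926 + \frac{14647}{2} = \frac{894499}{2}$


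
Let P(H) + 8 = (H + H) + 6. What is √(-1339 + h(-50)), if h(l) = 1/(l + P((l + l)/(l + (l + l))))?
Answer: I*√7734178/76 ≈ 36.593*I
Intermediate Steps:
P(H) = -2 + 2*H (P(H) = -8 + ((H + H) + 6) = -8 + (2*H + 6) = -8 + (6 + 2*H) = -2 + 2*H)
h(l) = 1/(-⅔ + l) (h(l) = 1/(l + (-2 + 2*((l + l)/(l + (l + l))))) = 1/(l + (-2 + 2*((2*l)/(l + 2*l)))) = 1/(l + (-2 + 2*((2*l)/((3*l))))) = 1/(l + (-2 + 2*((2*l)*(1/(3*l))))) = 1/(l + (-2 + 2*(⅔))) = 1/(l + (-2 + 4/3)) = 1/(l - ⅔) = 1/(-⅔ + l))
√(-1339 + h(-50)) = √(-1339 + 3/(-2 + 3*(-50))) = √(-1339 + 3/(-2 - 150)) = √(-1339 + 3/(-152)) = √(-1339 + 3*(-1/152)) = √(-1339 - 3/152) = √(-203531/152) = I*√7734178/76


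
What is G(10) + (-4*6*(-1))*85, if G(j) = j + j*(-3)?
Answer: 2020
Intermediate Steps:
G(j) = -2*j (G(j) = j - 3*j = -2*j)
G(10) + (-4*6*(-1))*85 = -2*10 + (-4*6*(-1))*85 = -20 - 24*(-1)*85 = -20 + 24*85 = -20 + 2040 = 2020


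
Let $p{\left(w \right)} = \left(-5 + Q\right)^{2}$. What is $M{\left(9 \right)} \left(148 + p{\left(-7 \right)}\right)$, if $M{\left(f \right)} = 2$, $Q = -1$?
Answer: $368$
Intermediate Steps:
$p{\left(w \right)} = 36$ ($p{\left(w \right)} = \left(-5 - 1\right)^{2} = \left(-6\right)^{2} = 36$)
$M{\left(9 \right)} \left(148 + p{\left(-7 \right)}\right) = 2 \left(148 + 36\right) = 2 \cdot 184 = 368$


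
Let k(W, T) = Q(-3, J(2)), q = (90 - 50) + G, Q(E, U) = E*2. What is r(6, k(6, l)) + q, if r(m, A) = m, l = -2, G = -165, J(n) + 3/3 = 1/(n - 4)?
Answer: -119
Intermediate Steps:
J(n) = -1 + 1/(-4 + n) (J(n) = -1 + 1/(n - 4) = -1 + 1/(-4 + n))
Q(E, U) = 2*E
q = -125 (q = (90 - 50) - 165 = 40 - 165 = -125)
k(W, T) = -6 (k(W, T) = 2*(-3) = -6)
r(6, k(6, l)) + q = 6 - 125 = -119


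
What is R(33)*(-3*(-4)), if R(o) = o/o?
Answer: 12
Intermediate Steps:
R(o) = 1
R(33)*(-3*(-4)) = 1*(-3*(-4)) = 1*12 = 12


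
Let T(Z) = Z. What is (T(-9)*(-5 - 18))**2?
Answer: 42849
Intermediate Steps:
(T(-9)*(-5 - 18))**2 = (-9*(-5 - 18))**2 = (-9*(-23))**2 = 207**2 = 42849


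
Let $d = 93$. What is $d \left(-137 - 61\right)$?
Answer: $-18414$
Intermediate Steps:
$d \left(-137 - 61\right) = 93 \left(-137 - 61\right) = 93 \left(-198\right) = -18414$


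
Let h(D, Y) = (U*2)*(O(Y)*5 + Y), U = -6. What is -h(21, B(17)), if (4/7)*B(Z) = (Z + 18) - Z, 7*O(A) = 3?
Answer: 2826/7 ≈ 403.71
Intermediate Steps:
O(A) = 3/7 (O(A) = (1/7)*3 = 3/7)
B(Z) = 63/2 (B(Z) = 7*((Z + 18) - Z)/4 = 7*((18 + Z) - Z)/4 = (7/4)*18 = 63/2)
h(D, Y) = -180/7 - 12*Y (h(D, Y) = (-6*2)*((3/7)*5 + Y) = -12*(15/7 + Y) = -180/7 - 12*Y)
-h(21, B(17)) = -(-180/7 - 12*63/2) = -(-180/7 - 378) = -1*(-2826/7) = 2826/7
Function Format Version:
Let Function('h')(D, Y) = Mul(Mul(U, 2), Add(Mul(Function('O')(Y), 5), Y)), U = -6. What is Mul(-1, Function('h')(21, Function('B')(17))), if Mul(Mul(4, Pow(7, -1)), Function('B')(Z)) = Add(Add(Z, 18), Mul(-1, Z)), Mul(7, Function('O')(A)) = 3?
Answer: Rational(2826, 7) ≈ 403.71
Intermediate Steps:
Function('O')(A) = Rational(3, 7) (Function('O')(A) = Mul(Rational(1, 7), 3) = Rational(3, 7))
Function('B')(Z) = Rational(63, 2) (Function('B')(Z) = Mul(Rational(7, 4), Add(Add(Z, 18), Mul(-1, Z))) = Mul(Rational(7, 4), Add(Add(18, Z), Mul(-1, Z))) = Mul(Rational(7, 4), 18) = Rational(63, 2))
Function('h')(D, Y) = Add(Rational(-180, 7), Mul(-12, Y)) (Function('h')(D, Y) = Mul(Mul(-6, 2), Add(Mul(Rational(3, 7), 5), Y)) = Mul(-12, Add(Rational(15, 7), Y)) = Add(Rational(-180, 7), Mul(-12, Y)))
Mul(-1, Function('h')(21, Function('B')(17))) = Mul(-1, Add(Rational(-180, 7), Mul(-12, Rational(63, 2)))) = Mul(-1, Add(Rational(-180, 7), -378)) = Mul(-1, Rational(-2826, 7)) = Rational(2826, 7)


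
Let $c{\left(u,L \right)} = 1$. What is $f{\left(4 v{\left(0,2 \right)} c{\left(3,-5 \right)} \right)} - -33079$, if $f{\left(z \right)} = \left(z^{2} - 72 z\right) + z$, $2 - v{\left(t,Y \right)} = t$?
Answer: $32575$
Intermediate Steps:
$v{\left(t,Y \right)} = 2 - t$
$f{\left(z \right)} = z^{2} - 71 z$
$f{\left(4 v{\left(0,2 \right)} c{\left(3,-5 \right)} \right)} - -33079 = 4 \left(2 - 0\right) 1 \left(-71 + 4 \left(2 - 0\right) 1\right) - -33079 = 4 \left(2 + 0\right) 1 \left(-71 + 4 \left(2 + 0\right) 1\right) + 33079 = 4 \cdot 2 \cdot 1 \left(-71 + 4 \cdot 2 \cdot 1\right) + 33079 = 8 \cdot 1 \left(-71 + 8 \cdot 1\right) + 33079 = 8 \left(-71 + 8\right) + 33079 = 8 \left(-63\right) + 33079 = -504 + 33079 = 32575$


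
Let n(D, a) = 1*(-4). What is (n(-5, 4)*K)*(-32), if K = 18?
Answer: 2304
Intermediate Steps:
n(D, a) = -4
(n(-5, 4)*K)*(-32) = -4*18*(-32) = -72*(-32) = 2304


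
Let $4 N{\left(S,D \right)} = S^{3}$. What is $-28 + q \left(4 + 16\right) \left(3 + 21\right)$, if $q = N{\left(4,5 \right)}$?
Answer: $7652$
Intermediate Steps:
$N{\left(S,D \right)} = \frac{S^{3}}{4}$
$q = 16$ ($q = \frac{4^{3}}{4} = \frac{1}{4} \cdot 64 = 16$)
$-28 + q \left(4 + 16\right) \left(3 + 21\right) = -28 + 16 \left(4 + 16\right) \left(3 + 21\right) = -28 + 16 \cdot 20 \cdot 24 = -28 + 16 \cdot 480 = -28 + 7680 = 7652$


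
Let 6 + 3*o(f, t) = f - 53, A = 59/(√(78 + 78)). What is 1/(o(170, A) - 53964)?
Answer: -1/53927 ≈ -1.8544e-5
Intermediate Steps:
A = 59*√39/78 (A = 59/(√156) = 59/((2*√39)) = 59*(√39/78) = 59*√39/78 ≈ 4.7238)
o(f, t) = -59/3 + f/3 (o(f, t) = -2 + (f - 53)/3 = -2 + (-53 + f)/3 = -2 + (-53/3 + f/3) = -59/3 + f/3)
1/(o(170, A) - 53964) = 1/((-59/3 + (⅓)*170) - 53964) = 1/((-59/3 + 170/3) - 53964) = 1/(37 - 53964) = 1/(-53927) = -1/53927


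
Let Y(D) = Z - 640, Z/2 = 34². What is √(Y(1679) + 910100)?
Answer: 6*√25327 ≈ 954.87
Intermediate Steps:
Z = 2312 (Z = 2*34² = 2*1156 = 2312)
Y(D) = 1672 (Y(D) = 2312 - 640 = 1672)
√(Y(1679) + 910100) = √(1672 + 910100) = √911772 = 6*√25327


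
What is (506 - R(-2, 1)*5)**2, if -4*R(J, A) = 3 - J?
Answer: 4198401/16 ≈ 2.6240e+5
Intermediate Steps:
R(J, A) = -3/4 + J/4 (R(J, A) = -(3 - J)/4 = -3/4 + J/4)
(506 - R(-2, 1)*5)**2 = (506 - (-3/4 + (1/4)*(-2))*5)**2 = (506 - (-3/4 - 1/2)*5)**2 = (506 - 1*(-5/4)*5)**2 = (506 + (5/4)*5)**2 = (506 + 25/4)**2 = (2049/4)**2 = 4198401/16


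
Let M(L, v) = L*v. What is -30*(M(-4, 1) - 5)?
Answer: 270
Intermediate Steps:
-30*(M(-4, 1) - 5) = -30*(-4*1 - 5) = -30*(-4 - 5) = -30*(-9) = 270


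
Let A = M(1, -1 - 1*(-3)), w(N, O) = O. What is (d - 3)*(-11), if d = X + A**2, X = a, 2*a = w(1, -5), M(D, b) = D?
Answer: 99/2 ≈ 49.500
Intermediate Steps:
A = 1
a = -5/2 (a = (1/2)*(-5) = -5/2 ≈ -2.5000)
X = -5/2 ≈ -2.5000
d = -3/2 (d = -5/2 + 1**2 = -5/2 + 1 = -3/2 ≈ -1.5000)
(d - 3)*(-11) = (-3/2 - 3)*(-11) = -9/2*(-11) = 99/2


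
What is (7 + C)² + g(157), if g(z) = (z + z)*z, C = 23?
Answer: 50198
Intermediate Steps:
g(z) = 2*z² (g(z) = (2*z)*z = 2*z²)
(7 + C)² + g(157) = (7 + 23)² + 2*157² = 30² + 2*24649 = 900 + 49298 = 50198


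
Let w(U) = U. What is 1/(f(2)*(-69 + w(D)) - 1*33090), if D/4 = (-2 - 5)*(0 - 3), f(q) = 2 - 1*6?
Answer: -1/33150 ≈ -3.0166e-5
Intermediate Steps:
f(q) = -4 (f(q) = 2 - 6 = -4)
D = 84 (D = 4*((-2 - 5)*(0 - 3)) = 4*(-7*(-3)) = 4*21 = 84)
1/(f(2)*(-69 + w(D)) - 1*33090) = 1/(-4*(-69 + 84) - 1*33090) = 1/(-4*15 - 33090) = 1/(-60 - 33090) = 1/(-33150) = -1/33150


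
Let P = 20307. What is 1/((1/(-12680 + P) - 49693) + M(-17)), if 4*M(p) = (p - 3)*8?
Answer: -7627/379313590 ≈ -2.0107e-5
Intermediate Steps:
M(p) = -6 + 2*p (M(p) = ((p - 3)*8)/4 = ((-3 + p)*8)/4 = (-24 + 8*p)/4 = -6 + 2*p)
1/((1/(-12680 + P) - 49693) + M(-17)) = 1/((1/(-12680 + 20307) - 49693) + (-6 + 2*(-17))) = 1/((1/7627 - 49693) + (-6 - 34)) = 1/((1/7627 - 49693) - 40) = 1/(-379008510/7627 - 40) = 1/(-379313590/7627) = -7627/379313590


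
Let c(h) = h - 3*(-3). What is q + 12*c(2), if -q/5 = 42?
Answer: -78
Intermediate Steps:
q = -210 (q = -5*42 = -210)
c(h) = 9 + h (c(h) = h + 9 = 9 + h)
q + 12*c(2) = -210 + 12*(9 + 2) = -210 + 12*11 = -210 + 132 = -78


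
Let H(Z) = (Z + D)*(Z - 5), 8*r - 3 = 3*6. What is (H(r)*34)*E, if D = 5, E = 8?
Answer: -19703/4 ≈ -4925.8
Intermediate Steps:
r = 21/8 (r = 3/8 + (3*6)/8 = 3/8 + (1/8)*18 = 3/8 + 9/4 = 21/8 ≈ 2.6250)
H(Z) = (-5 + Z)*(5 + Z) (H(Z) = (Z + 5)*(Z - 5) = (5 + Z)*(-5 + Z) = (-5 + Z)*(5 + Z))
(H(r)*34)*E = ((-25 + (21/8)**2)*34)*8 = ((-25 + 441/64)*34)*8 = -1159/64*34*8 = -19703/32*8 = -19703/4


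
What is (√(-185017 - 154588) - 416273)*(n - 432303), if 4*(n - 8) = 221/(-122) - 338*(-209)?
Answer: 84229451838961/488 - 202341857*I*√339605/488 ≈ 1.726e+11 - 2.4163e+8*I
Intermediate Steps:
n = 8622007/488 (n = 8 + (221/(-122) - 338*(-209))/4 = 8 + (221*(-1/122) + 70642)/4 = 8 + (-221/122 + 70642)/4 = 8 + (¼)*(8618103/122) = 8 + 8618103/488 = 8622007/488 ≈ 17668.)
(√(-185017 - 154588) - 416273)*(n - 432303) = (√(-185017 - 154588) - 416273)*(8622007/488 - 432303) = (√(-339605) - 416273)*(-202341857/488) = (I*√339605 - 416273)*(-202341857/488) = (-416273 + I*√339605)*(-202341857/488) = 84229451838961/488 - 202341857*I*√339605/488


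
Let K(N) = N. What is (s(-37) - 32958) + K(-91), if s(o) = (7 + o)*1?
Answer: -33079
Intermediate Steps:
s(o) = 7 + o
(s(-37) - 32958) + K(-91) = ((7 - 37) - 32958) - 91 = (-30 - 32958) - 91 = -32988 - 91 = -33079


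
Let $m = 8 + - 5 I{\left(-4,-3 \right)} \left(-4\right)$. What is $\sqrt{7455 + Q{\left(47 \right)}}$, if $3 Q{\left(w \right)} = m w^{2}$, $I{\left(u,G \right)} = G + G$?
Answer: $\frac{i \sqrt{675129}}{3} \approx 273.89 i$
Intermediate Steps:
$I{\left(u,G \right)} = 2 G$
$m = -112$ ($m = 8 + - 5 \cdot 2 \left(-3\right) \left(-4\right) = 8 + \left(-5\right) \left(-6\right) \left(-4\right) = 8 + 30 \left(-4\right) = 8 - 120 = -112$)
$Q{\left(w \right)} = - \frac{112 w^{2}}{3}$ ($Q{\left(w \right)} = \frac{\left(-112\right) w^{2}}{3} = - \frac{112 w^{2}}{3}$)
$\sqrt{7455 + Q{\left(47 \right)}} = \sqrt{7455 - \frac{112 \cdot 47^{2}}{3}} = \sqrt{7455 - \frac{247408}{3}} = \sqrt{- \frac{225043}{3}} = \frac{i \sqrt{675129}}{3}$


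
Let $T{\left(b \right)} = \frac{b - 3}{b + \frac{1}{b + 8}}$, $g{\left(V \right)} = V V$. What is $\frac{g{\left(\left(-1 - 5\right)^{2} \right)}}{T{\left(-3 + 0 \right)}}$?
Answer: $\frac{3024}{5} \approx 604.8$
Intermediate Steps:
$g{\left(V \right)} = V^{2}$
$T{\left(b \right)} = \frac{-3 + b}{b + \frac{1}{8 + b}}$
$\frac{g{\left(\left(-1 - 5\right)^{2} \right)}}{T{\left(-3 + 0 \right)}} = \frac{\left(\left(-1 - 5\right)^{2}\right)^{2}}{\frac{1}{1 + \left(-3 + 0\right)^{2} + 8 \left(-3 + 0\right)} \left(-24 + \left(-3 + 0\right)^{2} + 5 \left(-3 + 0\right)\right)} = \frac{\left(\left(-6\right)^{2}\right)^{2}}{\frac{1}{1 + \left(-3\right)^{2} + 8 \left(-3\right)} \left(-24 + \left(-3\right)^{2} + 5 \left(-3\right)\right)} = \frac{36^{2}}{\frac{1}{1 + 9 - 24} \left(-24 + 9 - 15\right)} = \frac{1296}{\frac{1}{-14} \left(-30\right)} = \frac{1296}{\left(- \frac{1}{14}\right) \left(-30\right)} = \frac{1296}{\frac{15}{7}} = 1296 \cdot \frac{7}{15} = \frac{3024}{5}$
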